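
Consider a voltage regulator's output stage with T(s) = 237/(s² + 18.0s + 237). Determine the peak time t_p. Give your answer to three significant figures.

t_p ≈ 0.252 s

Matching coefficients with s² + 2ζω_n s + ω_n² gives ω_n² = 237 ⇒ ω_n = 15.4 rad/s, and ζ = 18.0/(2ω_n) = 0.585.
ω_d = 15.4·√(1 − 0.585²) = 12.5 rad/s. Then t_p = π/ω_d = 0.252 s.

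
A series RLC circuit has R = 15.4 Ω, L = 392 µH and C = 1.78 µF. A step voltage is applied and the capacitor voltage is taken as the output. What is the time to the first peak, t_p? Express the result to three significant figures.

t_p ≈ 0.0000971 s

For a series RLC circuit (capacitor voltage as output), ω_n = 1/√(LC) = 1/√(392 µH · 1.78 µF) = 37900 rad/s.
ζ = (R/2)·√(C/L) = (15.4/2)·√(1.78 µF/392 µH) = 0.519.
ω_d = 37900·√(1 − 0.519²) = 32400 rad/s. t_p = π/ω_d = 0.0000971 s.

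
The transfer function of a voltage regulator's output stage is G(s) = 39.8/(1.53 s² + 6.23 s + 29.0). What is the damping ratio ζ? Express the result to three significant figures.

ζ ≈ 0.468

Dividing through by 1.53: denominator becomes s² + 4.072 s + 18.95.
So ω_n = √18.95 = 4.35 rad/s and ζ = 4.072/(2·4.35) = 0.468.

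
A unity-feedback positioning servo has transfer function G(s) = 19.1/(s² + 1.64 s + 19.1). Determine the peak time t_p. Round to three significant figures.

Comparing the denominator to s² + 2ζω_n s + ω_n²: ω_n = √19.1 = 4.37 rad/s, and 2ζω_n = 1.64 so ζ = 1.64/(2·4.37) = 0.188.
ω_d = 4.37·√(1 − 0.188²) = 4.29 rad/s. Then t_p = π/ω_d = 0.732 s.

t_p ≈ 0.732 s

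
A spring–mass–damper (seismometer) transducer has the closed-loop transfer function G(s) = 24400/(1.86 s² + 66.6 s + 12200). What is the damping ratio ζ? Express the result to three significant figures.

ζ ≈ 0.221

Dividing through by 1.86: denominator becomes s² + 35.81 s + 6559.
So ω_n = √6559 = 81.0 rad/s and ζ = 35.81/(2·81.0) = 0.221.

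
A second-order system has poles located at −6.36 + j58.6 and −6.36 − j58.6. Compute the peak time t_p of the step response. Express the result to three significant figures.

t_p = π/ω_d with ω_d = 58.6 (the imaginary part), so t_p = 0.0536 s.

t_p ≈ 0.0536 s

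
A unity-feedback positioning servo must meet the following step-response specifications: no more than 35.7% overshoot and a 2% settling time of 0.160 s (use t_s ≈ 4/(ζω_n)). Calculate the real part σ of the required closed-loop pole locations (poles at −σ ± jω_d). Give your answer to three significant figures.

The settling-time spec alone fixes σ = ζω_n = 4/t_s = 4/0.160 = 25.0.
(Overshoot then fixes ζ = 0.312 and hence ω_d = σ·√(1−ζ²)/ζ = 76.3 rad/s.)

σ ≈ 25.0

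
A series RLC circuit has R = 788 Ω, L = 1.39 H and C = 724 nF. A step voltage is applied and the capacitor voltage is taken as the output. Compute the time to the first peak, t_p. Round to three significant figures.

t_p ≈ 0.00329 s

For a series RLC circuit (capacitor voltage as output), ω_n = 1/√(LC) = 1/√(1.39 H · 724 nF) = 997 rad/s.
ζ = (R/2)·√(C/L) = (788/2)·√(724 nF/1.39 H) = 0.284.
ω_d = ω_n√(1−ζ²) = 956 rad/s. t_p = π/ω_d = 0.00329 s.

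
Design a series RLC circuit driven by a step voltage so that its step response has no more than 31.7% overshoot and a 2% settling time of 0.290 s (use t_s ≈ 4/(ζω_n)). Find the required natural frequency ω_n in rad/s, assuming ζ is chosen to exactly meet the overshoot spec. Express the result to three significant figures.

ω_n ≈ 40.2 rad/s

ζ = −ln(OS)/√(π² + (ln OS)²). With OS = 0.317, ln OS = −1.149 and ζ = 1.149/3.345 = 0.343.
Then ω_n = 4/(ζ t_s) = 4/(0.343 × 0.290) = 40.2 rad/s.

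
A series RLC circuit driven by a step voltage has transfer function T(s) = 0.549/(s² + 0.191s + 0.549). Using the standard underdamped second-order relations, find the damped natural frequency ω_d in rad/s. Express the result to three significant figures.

ω_n = √0.549 = 0.741 rad/s; ζ = 0.191/(2·0.741) = 0.129.
ω_d = ω_n√(1−ζ²) = 0.735 rad/s.

ω_d ≈ 0.735 rad/s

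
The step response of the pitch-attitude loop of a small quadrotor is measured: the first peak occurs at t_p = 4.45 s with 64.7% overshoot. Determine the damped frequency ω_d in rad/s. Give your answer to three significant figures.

ω_d ≈ 0.706 rad/s

t_p = π/ω_d, so ω_d = π/4.45 = 0.706 rad/s.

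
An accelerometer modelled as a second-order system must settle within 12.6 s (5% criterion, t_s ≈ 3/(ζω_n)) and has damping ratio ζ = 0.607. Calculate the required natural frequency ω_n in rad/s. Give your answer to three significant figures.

Rearranging t_s ≈ 3/(ζω_n) gives ω_n = 3/(ζ·t_s) = 3/(0.607 × 12.6) = 0.392 rad/s.

ω_n ≈ 0.392 rad/s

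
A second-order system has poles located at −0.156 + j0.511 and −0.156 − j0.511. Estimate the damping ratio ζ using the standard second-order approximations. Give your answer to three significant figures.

The poles are at −σ ± jω_d with σ = 0.156 and ω_d = 0.511, so ω_n = √(σ²+ω_d²) = 0.534 rad/s and ζ = σ/ω_n = 0.292.

ζ ≈ 0.292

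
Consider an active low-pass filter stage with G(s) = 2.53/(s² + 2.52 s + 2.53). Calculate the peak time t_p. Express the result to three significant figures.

t_p ≈ 3.24 s

Matching coefficients with s² + 2ζω_n s + ω_n² gives ω_n² = 2.53 ⇒ ω_n = 1.59 rad/s, and ζ = 2.52/(2ω_n) = 0.792.
ω_d = ω_n√(1−ζ²) = 0.971 rad/s. Then t_p = π/ω_d = 3.24 s.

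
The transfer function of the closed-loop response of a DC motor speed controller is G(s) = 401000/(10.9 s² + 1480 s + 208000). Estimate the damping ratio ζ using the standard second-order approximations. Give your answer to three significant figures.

Dividing through by 10.9: denominator becomes s² + 135.8 s + 19080.
So ω_n = √19080 = 138 rad/s and ζ = 135.8/(2·138) = 0.491.

ζ ≈ 0.491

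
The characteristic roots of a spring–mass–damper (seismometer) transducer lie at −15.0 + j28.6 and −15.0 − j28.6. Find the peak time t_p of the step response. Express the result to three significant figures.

t_p = π/ω_d with ω_d = 28.6 (the imaginary part), so t_p = 0.110 s.

t_p ≈ 0.110 s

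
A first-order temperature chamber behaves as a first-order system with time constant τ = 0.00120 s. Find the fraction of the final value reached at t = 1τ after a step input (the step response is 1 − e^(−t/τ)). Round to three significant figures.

y(t)/y_∞ = 1 − e^(−t/τ) = 1 − e^(−1) = 1 − e^(−1.00) = 0.632.

y/y_∞ ≈ 0.632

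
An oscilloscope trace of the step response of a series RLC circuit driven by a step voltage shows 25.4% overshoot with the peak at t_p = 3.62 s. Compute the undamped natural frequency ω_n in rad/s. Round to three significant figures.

ω_n ≈ 0.947 rad/s

ζ from %OS: ζ = |ln 0.254|/√(π²+ln²0.254) = 0.400.
From t_p = π/ω_d, ω_d = π/3.62 = 0.868 rad/s, so ω_n = ω_d/√(1−ζ²) = 0.947 rad/s.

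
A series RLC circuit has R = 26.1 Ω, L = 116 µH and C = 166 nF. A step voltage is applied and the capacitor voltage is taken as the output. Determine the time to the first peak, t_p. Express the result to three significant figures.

t_p ≈ 0.0000159 s

For a series RLC circuit (capacitor voltage as output), ω_n = 1/√(LC) = 1/√(116 µH · 166 nF) = 228000 rad/s.
ζ = (R/2)·√(C/L) = (26.1/2)·√(166 nF/116 µH) = 0.494.
ω_d = 228000·√(1 − 0.494²) = 198000 rad/s. t_p = π/ω_d = 0.0000159 s.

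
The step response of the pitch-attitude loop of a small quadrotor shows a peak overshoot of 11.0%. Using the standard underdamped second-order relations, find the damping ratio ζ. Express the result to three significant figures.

From %OS = 100·exp(−πζ/√(1−ζ²)), invert to get ζ = −ln(OS)/√(π² + ln²(OS)) with OS = 0.110.
−ln 0.110 = 2.207, so ζ = 2.207/√(π² + 4.872) = 0.575.

ζ ≈ 0.575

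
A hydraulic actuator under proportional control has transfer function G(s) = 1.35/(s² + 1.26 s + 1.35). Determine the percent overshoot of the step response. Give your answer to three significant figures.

Matching coefficients with s² + 2ζω_n s + ω_n² gives ω_n² = 1.35 ⇒ ω_n = 1.16 rad/s, and ζ = 1.26/(2ω_n) = 0.542.
%OS = 100 e^{−πζ/√(1−ζ²)} with ζ = 0.542 gives 13.2%.

%OS ≈ 13.2%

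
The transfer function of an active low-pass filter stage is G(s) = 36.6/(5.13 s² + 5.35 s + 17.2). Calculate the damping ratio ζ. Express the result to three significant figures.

Dividing through by 5.13: denominator becomes s² + 1.043 s + 3.353.
So ω_n = √3.353 = 1.83 rad/s and ζ = 1.043/(2·1.83) = 0.285.

ζ ≈ 0.285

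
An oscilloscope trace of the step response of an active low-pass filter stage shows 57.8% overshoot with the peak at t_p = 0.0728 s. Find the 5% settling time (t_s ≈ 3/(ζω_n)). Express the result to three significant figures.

The overshoot fixes ζ = −ln(OS)/√(π²+ln²(OS)) = 0.172.
t_p = π/ω_d ⇒ ω_d = 43.2 rad/s; then ω_n = ω_d/√(1−ζ²) = 43.8 rad/s.
t_s ≈ 3/(ζω_n) = 3/(0.172·43.8) = 0.398 s.

t_s ≈ 0.398 s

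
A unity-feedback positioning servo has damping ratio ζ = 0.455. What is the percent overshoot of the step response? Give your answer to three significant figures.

For an underdamped second-order system, %OS = 100·exp(−πζ/√(1−ζ²)).
πζ/√(1−ζ²) = π·0.455/√(1−0.207) = 1.605, so %OS = 100·e^(−1.605) = 20.1%.

%OS ≈ 20.1%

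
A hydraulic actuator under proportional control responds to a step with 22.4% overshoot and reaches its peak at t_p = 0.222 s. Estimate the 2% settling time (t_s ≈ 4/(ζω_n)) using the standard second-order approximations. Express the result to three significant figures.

The overshoot fixes ζ = −ln(OS)/√(π²+ln²(OS)) = 0.430.
From t_p = π/ω_d, ω_d = π/0.222 = 14.2 rad/s, so ω_n = ω_d/√(1−ζ²) = 15.7 rad/s.
t_s ≈ 4/(ζω_n) = 4/(0.430·15.7) = 0.594 s.

t_s ≈ 0.594 s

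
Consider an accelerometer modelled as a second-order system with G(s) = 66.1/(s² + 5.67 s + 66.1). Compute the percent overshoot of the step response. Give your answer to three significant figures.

%OS ≈ 31.1%

ω_n = √66.1 = 8.13 rad/s; ζ = 5.67/(2·8.13) = 0.349.
%OS = 100 e^{−πζ/√(1−ζ²)} with ζ = 0.349 gives 31.1%.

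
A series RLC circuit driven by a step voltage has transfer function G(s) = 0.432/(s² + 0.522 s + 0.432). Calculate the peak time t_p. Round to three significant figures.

Matching coefficients with s² + 2ζω_n s + ω_n² gives ω_n² = 0.432 ⇒ ω_n = 0.657 rad/s, and ζ = 0.522/(2ω_n) = 0.397.
The damped frequency ω_d = ω_n√(1−ζ²) = 0.603 rad/s. Then t_p = π/ω_d = 5.21 s.

t_p ≈ 5.21 s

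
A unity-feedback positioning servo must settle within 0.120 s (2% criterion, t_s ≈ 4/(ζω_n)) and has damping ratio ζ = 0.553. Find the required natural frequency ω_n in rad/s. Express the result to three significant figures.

Rearranging t_s ≈ 4/(ζω_n) gives ω_n = 4/(ζ·t_s) = 4/(0.553 × 0.120) = 60.3 rad/s.

ω_n ≈ 60.3 rad/s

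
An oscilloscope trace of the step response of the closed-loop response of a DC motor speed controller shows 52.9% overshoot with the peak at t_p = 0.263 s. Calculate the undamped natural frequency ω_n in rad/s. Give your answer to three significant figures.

The overshoot fixes ζ = −ln(OS)/√(π²+ln²(OS)) = 0.199.
t_p = π/ω_d ⇒ ω_d = 11.9 rad/s; then ω_n = ω_d/√(1−ζ²) = 12.2 rad/s.

ω_n ≈ 12.2 rad/s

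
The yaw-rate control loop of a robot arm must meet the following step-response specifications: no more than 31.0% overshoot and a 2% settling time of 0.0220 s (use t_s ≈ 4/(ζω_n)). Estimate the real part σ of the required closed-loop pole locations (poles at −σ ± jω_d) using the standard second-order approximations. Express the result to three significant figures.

σ ≈ 182

The settling-time spec alone fixes σ = ζω_n = 4/t_s = 4/0.0220 = 182.
(Overshoot then fixes ζ = 0.349 and hence ω_d = σ·√(1−ζ²)/ζ = 488 rad/s.)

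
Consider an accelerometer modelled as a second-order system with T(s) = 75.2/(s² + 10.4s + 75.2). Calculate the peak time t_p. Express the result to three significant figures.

t_p ≈ 0.453 s

Comparing the denominator to s² + 2ζω_n s + ω_n²: ω_n = √75.2 = 8.67 rad/s, and 2ζω_n = 10.4 so ζ = 10.4/(2·8.67) = 0.600.
ω_d = 8.67·√(1 − 0.600²) = 6.94 rad/s. Then t_p = π/ω_d = 0.453 s.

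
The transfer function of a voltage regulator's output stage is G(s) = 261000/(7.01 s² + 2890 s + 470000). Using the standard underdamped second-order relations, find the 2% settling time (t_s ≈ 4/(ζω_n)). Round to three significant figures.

t_s ≈ 0.0194 s

Dividing through by 7.01: denominator becomes s² + 412.3 s + 67050.
So ω_n = √67050 = 259 rad/s and ζ = 412.3/(2·259) = 0.796.
t_s ≈ 4/(ζω_n) = 0.0194 s.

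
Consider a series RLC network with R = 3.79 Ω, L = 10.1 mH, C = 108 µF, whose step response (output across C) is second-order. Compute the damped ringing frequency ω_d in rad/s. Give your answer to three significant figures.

For a series RLC circuit (capacitor voltage as output), ω_n = 1/√(LC) = 1/√(10.1 mH · 108 µF) = 957 rad/s.
ζ = (R/2)·√(C/L) = (3.79/2)·√(108 µF/10.1 mH) = 0.196.
The damped frequency ω_d = ω_n√(1−ζ²) = 939 rad/s.

ω_d ≈ 939 rad/s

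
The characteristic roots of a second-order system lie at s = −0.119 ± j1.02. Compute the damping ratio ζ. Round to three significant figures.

|pole| = ω_n = √(0.119² + 1.02²) = 1.03 rad/s; ζ = cos θ = σ/ω_n = 0.116.

ζ ≈ 0.116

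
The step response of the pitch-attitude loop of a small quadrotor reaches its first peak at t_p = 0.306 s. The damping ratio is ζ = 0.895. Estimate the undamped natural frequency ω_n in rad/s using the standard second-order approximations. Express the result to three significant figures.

ω_n ≈ 23.0 rad/s

Peak time t_p = π/ω_d, so ω_d = π/t_p = π/0.306 = 10.3 rad/s.
ω_n = ω_d/√(1−ζ²) = 10.3/√0.199 = 23.0 rad/s.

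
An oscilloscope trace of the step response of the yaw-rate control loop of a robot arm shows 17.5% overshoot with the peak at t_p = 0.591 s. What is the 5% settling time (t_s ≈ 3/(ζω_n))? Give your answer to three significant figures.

From the overshoot, ζ = −ln(OS)/√(π²+ln²(OS)) = 0.485.
t_p = π/ω_d ⇒ ω_d = 5.32 rad/s; then ω_n = ω_d/√(1−ζ²) = 6.08 rad/s.
t_s ≈ 3/(ζω_n) = 3/(0.485·6.08) = 1.02 s.

t_s ≈ 1.02 s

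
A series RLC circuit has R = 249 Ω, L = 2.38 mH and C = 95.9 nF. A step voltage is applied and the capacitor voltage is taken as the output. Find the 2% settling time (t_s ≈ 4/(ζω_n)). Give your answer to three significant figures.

For a series RLC circuit (capacitor voltage as output), ω_n = 1/√(LC) = 1/√(2.38 mH · 95.9 nF) = 66200 rad/s.
ζ = (R/2)·√(C/L) = (249/2)·√(95.9 nF/2.38 mH) = 0.790.
t_s ≈ 4/(ζω_n) = 0.0000765 s.

t_s ≈ 0.0000765 s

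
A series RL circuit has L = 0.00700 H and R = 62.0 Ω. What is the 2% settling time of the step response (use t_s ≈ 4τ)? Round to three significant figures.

τ = L/R = 0.00700/62.0 = 0.000113 s.
t_s ≈ 4τ = 0.000452 s.

t_s ≈ 0.000452 s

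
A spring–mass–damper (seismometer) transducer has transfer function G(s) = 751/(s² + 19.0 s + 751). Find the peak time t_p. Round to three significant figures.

Matching coefficients with s² + 2ζω_n s + ω_n² gives ω_n² = 751 ⇒ ω_n = 27.4 rad/s, and ζ = 19.0/(2ω_n) = 0.347.
ω_d = ω_n√(1−ζ²) = 25.7 rad/s. Then t_p = π/ω_d = 0.122 s.

t_p ≈ 0.122 s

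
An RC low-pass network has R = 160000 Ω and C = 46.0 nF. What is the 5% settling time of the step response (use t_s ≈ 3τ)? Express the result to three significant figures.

t_s ≈ 0.0221 s

τ = RC = 160000 × 46.0 nF = 0.00736 s.
t_s ≈ 3τ = 0.0221 s.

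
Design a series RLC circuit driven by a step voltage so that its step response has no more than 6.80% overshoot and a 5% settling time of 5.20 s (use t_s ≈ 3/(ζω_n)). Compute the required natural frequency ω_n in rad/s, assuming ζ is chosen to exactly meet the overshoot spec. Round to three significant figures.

ω_n ≈ 0.887 rad/s

From %OS = 100·exp(−πζ/√(1−ζ²)), invert to get ζ = −ln(OS)/√(π² + ln²(OS)) with OS = 0.0680.
−ln 0.0680 = 2.688, so ζ = 2.688/√(π² + 7.227) = 0.650.
Then ω_n = 3/(ζ t_s) = 3/(0.650 × 5.20) = 0.887 rad/s.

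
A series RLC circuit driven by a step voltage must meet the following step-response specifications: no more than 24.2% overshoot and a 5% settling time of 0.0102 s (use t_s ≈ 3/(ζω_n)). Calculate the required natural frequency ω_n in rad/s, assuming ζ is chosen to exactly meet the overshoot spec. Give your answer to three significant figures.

ζ = −ln(OS)/√(π² + (ln OS)²). With OS = 0.242, ln OS = −1.419 and ζ = 1.419/3.447 = 0.412.
Then ω_n = 3/(ζ t_s) = 3/(0.412 × 0.0102) = 715 rad/s.

ω_n ≈ 715 rad/s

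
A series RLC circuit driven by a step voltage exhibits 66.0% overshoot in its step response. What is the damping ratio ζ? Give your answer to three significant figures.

From %OS = 100·exp(−πζ/√(1−ζ²)), invert to get ζ = −ln(OS)/√(π² + ln²(OS)) with OS = 0.660.
−ln 0.660 = 0.4155, so ζ = 0.4155/√(π² + 0.1727) = 0.131.

ζ ≈ 0.131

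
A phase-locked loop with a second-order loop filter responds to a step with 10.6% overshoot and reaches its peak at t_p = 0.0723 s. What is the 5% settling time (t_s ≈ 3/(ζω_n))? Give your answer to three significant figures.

From the overshoot, ζ = −ln(OS)/√(π²+ln²(OS)) = 0.581.
From t_p = π/ω_d, ω_d = π/0.0723 = 43.5 rad/s, so ω_n = ω_d/√(1−ζ²) = 53.4 rad/s.
t_s ≈ 3/(ζω_n) = 3/(0.581·53.4) = 0.0966 s.

t_s ≈ 0.0966 s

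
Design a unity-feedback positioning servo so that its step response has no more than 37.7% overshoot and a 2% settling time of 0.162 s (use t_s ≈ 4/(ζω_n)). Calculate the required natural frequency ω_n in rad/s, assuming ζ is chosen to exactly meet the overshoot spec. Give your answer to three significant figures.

ζ = −ln(OS)/√(π² + (ln OS)²). With OS = 0.377, ln OS = −0.9755 and ζ = 0.9755/3.290 = 0.297.
Then ω_n = 4/(ζ t_s) = 4/(0.297 × 0.162) = 83.3 rad/s.

ω_n ≈ 83.3 rad/s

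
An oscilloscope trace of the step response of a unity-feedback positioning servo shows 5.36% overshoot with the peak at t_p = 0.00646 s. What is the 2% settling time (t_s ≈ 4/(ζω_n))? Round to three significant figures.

ζ from %OS: ζ = |ln 0.0536|/√(π²+ln²0.0536) = 0.682.
t_p = π/ω_d ⇒ ω_d = 486 rad/s; then ω_n = ω_d/√(1−ζ²) = 665 rad/s.
t_s ≈ 4/(ζω_n) = 4/(0.682·665) = 0.00883 s.

t_s ≈ 0.00883 s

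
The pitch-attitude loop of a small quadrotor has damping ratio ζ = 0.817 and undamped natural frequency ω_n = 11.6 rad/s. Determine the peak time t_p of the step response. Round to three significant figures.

The damped frequency is ω_d = ω_n√(1−ζ²) = 11.6·√(1−0.667) = 6.69 rad/s.
Peak time t_p = π/ω_d = π/6.69 = 0.470 s.

t_p ≈ 0.470 s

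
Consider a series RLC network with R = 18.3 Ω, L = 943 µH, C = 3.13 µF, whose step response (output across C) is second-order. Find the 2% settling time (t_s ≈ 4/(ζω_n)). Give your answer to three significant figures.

For a series RLC circuit (capacitor voltage as output), ω_n = 1/√(LC) = 1/√(943 µH · 3.13 µF) = 18400 rad/s.
ζ = (R/2)·√(C/L) = (18.3/2)·√(3.13 µF/943 µH) = 0.527.
t_s ≈ 4/(ζω_n) = 0.000412 s.

t_s ≈ 0.000412 s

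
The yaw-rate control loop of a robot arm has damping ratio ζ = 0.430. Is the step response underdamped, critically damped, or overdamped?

Since ζ = 0.430 < 1, the system is underdamped.

underdamped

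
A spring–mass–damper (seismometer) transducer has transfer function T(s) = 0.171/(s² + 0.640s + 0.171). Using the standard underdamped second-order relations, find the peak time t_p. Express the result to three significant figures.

Matching coefficients with s² + 2ζω_n s + ω_n² gives ω_n² = 0.171 ⇒ ω_n = 0.414 rad/s, and ζ = 0.640/(2ω_n) = 0.774.
ω_d = ω_n√(1−ζ²) = 0.262 rad/s. Then t_p = π/ω_d = 12.0 s.

t_p ≈ 12.0 s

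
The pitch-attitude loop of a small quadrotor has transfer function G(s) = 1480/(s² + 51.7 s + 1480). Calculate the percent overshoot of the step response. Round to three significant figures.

%OS ≈ 5.78%

ω_n = √1480 = 38.5 rad/s; ζ = 51.7/(2·38.5) = 0.672.
%OS = 100 e^{−πζ/√(1−ζ²)} with ζ = 0.672 gives 5.78%.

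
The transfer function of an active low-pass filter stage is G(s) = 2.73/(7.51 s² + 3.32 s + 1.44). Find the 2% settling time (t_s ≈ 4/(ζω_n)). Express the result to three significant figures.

t_s ≈ 18.1 s

Dividing through by 7.51: denominator becomes s² + 0.4421 s + 0.1917.
So ω_n = √0.1917 = 0.438 rad/s and ζ = 0.4421/(2·0.438) = 0.505.
t_s ≈ 4/(ζω_n) = 18.1 s.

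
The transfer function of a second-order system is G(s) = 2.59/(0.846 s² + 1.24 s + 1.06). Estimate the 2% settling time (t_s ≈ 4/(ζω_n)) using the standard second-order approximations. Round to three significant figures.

Dividing through by 0.846: denominator becomes s² + 1.466 s + 1.253.
So ω_n = √1.253 = 1.12 rad/s and ζ = 1.466/(2·1.12) = 0.655.
t_s ≈ 4/(ζω_n) = 5.46 s.

t_s ≈ 5.46 s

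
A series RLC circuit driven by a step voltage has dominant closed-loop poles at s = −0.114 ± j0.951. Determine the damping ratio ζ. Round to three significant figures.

ζ ≈ 0.119

The poles are at −σ ± jω_d with σ = 0.114 and ω_d = 0.951, so ω_n = √(σ²+ω_d²) = 0.958 rad/s and ζ = σ/ω_n = 0.119.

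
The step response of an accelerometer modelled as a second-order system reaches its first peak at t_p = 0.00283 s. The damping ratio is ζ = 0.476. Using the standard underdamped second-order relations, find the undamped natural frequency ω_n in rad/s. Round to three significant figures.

ω_n ≈ 1260 rad/s

Peak time t_p = π/ω_d, so ω_d = π/t_p = π/0.00283 = 1110 rad/s.
ω_n = ω_d/√(1−ζ²) = 1110/√0.773 = 1260 rad/s.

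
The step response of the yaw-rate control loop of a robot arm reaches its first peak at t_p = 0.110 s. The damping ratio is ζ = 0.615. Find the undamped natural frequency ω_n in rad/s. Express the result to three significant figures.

Peak time t_p = π/ω_d, so ω_d = π/t_p = π/0.110 = 28.6 rad/s.
ω_n = ω_d/√(1−ζ²) = 28.6/√0.622 = 36.2 rad/s.

ω_n ≈ 36.2 rad/s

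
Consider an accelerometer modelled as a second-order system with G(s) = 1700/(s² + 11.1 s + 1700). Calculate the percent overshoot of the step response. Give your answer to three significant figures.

%OS ≈ 65.3%

ω_n = √1700 = 41.2 rad/s; ζ = 11.1/(2·41.2) = 0.135.
%OS = 100·exp(−πζ/√(1−ζ²)) = 65.3%.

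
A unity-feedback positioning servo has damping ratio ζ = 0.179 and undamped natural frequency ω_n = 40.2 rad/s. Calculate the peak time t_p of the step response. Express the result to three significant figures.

The damped frequency is ω_d = ω_n√(1−ζ²) = 40.2·√(1−0.0320) = 39.6 rad/s.
Peak time t_p = π/ω_d = π/39.6 = 0.0794 s.

t_p ≈ 0.0794 s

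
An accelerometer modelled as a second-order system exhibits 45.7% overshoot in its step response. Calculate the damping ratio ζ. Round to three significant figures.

ζ ≈ 0.242

Inverting the overshoot relation: ζ = |ln 0.457|/√(π² + ln²0.457) = 0.242.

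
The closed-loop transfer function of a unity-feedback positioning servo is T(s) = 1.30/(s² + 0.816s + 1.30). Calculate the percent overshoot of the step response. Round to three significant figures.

%OS ≈ 30.0%

Matching coefficients with s² + 2ζω_n s + ω_n² gives ω_n² = 1.30 ⇒ ω_n = 1.14 rad/s, and ζ = 0.816/(2ω_n) = 0.358.
%OS = 100 e^{−πζ/√(1−ζ²)} with ζ = 0.358 gives 30.0%.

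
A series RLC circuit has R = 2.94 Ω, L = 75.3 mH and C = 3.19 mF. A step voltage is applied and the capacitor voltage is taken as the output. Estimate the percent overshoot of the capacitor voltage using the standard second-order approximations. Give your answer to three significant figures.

%OS ≈ 36.9%

For a series RLC circuit (capacitor voltage as output), ω_n = 1/√(LC) = 1/√(75.3 mH · 3.19 mF) = 64.5 rad/s.
ζ = (R/2)·√(C/L) = (2.94/2)·√(3.19 mF/75.3 mH) = 0.303.
%OS = 100 e^{−πζ/√(1−ζ²)} with ζ = 0.303 gives 36.9%.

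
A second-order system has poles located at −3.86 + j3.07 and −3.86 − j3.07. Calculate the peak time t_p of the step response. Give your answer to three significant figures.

t_p = π/ω_d with ω_d = 3.07 (the imaginary part), so t_p = 1.02 s.

t_p ≈ 1.02 s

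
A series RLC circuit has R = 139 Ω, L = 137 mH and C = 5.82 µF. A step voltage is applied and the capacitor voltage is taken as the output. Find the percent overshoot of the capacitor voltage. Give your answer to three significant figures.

For a series RLC circuit (capacitor voltage as output), ω_n = 1/√(LC) = 1/√(137 mH · 5.82 µF) = 1120 rad/s.
ζ = (R/2)·√(C/L) = (139/2)·√(5.82 µF/137 mH) = 0.453.
%OS = 100·exp(−πζ/√(1−ζ²)) = 20.3%.

%OS ≈ 20.3%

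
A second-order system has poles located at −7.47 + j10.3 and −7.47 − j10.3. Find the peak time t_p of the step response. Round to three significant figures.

t_p ≈ 0.305 s

t_p = π/ω_d with ω_d = 10.3 (the imaginary part), so t_p = 0.305 s.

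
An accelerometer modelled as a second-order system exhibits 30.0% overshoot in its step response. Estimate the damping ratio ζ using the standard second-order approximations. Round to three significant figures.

From %OS = 100·exp(−πζ/√(1−ζ²)), invert to get ζ = −ln(OS)/√(π² + ln²(OS)) with OS = 0.300.
−ln 0.300 = 1.204, so ζ = 1.204/√(π² + 1.450) = 0.358.

ζ ≈ 0.358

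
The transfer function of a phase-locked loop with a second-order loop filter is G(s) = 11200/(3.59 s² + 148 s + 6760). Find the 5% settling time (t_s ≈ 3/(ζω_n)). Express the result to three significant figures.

t_s ≈ 0.146 s

Dividing through by 3.59: denominator becomes s² + 41.23 s + 1883.
So ω_n = √1883 = 43.4 rad/s and ζ = 41.23/(2·43.4) = 0.475.
t_s ≈ 3/(ζω_n) = 0.146 s.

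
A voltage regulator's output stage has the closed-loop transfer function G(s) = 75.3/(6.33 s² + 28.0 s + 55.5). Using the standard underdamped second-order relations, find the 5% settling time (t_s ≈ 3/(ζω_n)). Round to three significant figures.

t_s ≈ 1.36 s

Dividing through by 6.33: denominator becomes s² + 4.423 s + 8.768.
So ω_n = √8.768 = 2.96 rad/s and ζ = 4.423/(2·2.96) = 0.747.
t_s ≈ 3/(ζω_n) = 1.36 s.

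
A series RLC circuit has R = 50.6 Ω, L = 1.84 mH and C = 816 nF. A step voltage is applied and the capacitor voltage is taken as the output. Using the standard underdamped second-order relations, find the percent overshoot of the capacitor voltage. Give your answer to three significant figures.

For a series RLC circuit (capacitor voltage as output), ω_n = 1/√(LC) = 1/√(1.84 mH · 816 nF) = 25800 rad/s.
ζ = (R/2)·√(C/L) = (50.6/2)·√(816 nF/1.84 mH) = 0.533.
%OS = 100 e^{−πζ/√(1−ζ²)} with ζ = 0.533 gives 13.8%.

%OS ≈ 13.8%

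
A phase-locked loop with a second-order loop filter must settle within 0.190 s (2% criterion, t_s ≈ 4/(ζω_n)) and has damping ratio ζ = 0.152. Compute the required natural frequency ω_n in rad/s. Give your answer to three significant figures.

ω_n ≈ 139 rad/s

Rearranging t_s ≈ 4/(ζω_n) gives ω_n = 4/(ζ·t_s) = 4/(0.152 × 0.190) = 139 rad/s.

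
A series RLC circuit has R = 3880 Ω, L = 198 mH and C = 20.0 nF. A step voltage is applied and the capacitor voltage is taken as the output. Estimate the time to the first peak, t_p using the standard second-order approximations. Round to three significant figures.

t_p ≈ 0.000251 s

For a series RLC circuit (capacitor voltage as output), ω_n = 1/√(LC) = 1/√(198 mH · 20.0 nF) = 15900 rad/s.
ζ = (R/2)·√(C/L) = (3880/2)·√(20.0 nF/198 mH) = 0.617.
The damped frequency ω_d = ω_n√(1−ζ²) = 12500 rad/s. t_p = π/ω_d = 0.000251 s.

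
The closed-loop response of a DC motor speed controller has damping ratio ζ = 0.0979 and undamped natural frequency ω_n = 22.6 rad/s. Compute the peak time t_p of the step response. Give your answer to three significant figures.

The damped frequency is ω_d = ω_n√(1−ζ²) = 22.6·√(1−0.00958) = 22.5 rad/s.
Peak time t_p = π/ω_d = π/22.5 = 0.140 s.

t_p ≈ 0.140 s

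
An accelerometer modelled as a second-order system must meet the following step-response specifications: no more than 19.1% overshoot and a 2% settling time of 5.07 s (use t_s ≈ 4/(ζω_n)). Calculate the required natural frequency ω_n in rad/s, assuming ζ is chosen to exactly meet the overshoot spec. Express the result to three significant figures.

ω_n ≈ 1.69 rad/s

ζ = −ln(OS)/√(π² + (ln OS)²). With OS = 0.191, ln OS = −1.655 and ζ = 1.655/3.551 = 0.466.
From t_s ≈ 4/(ζω_n): ω_n = 4/(ζ·t_s) = 4/(0.466·5.07) = 1.69 rad/s.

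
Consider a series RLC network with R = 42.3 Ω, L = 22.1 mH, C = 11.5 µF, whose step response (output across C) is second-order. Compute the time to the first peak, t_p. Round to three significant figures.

For a series RLC circuit (capacitor voltage as output), ω_n = 1/√(LC) = 1/√(22.1 mH · 11.5 µF) = 1980 rad/s.
ζ = (R/2)·√(C/L) = (42.3/2)·√(11.5 µF/22.1 mH) = 0.482.
ω_d = ω_n√(1−ζ²) = 1740 rad/s. t_p = π/ω_d = 0.00181 s.

t_p ≈ 0.00181 s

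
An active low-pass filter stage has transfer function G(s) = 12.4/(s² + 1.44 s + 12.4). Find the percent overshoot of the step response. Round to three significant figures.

ω_n = √12.4 = 3.52 rad/s; ζ = 1.44/(2·3.52) = 0.204.
%OS = 100·exp(−πζ/√(1−ζ²)) = 51.9%.

%OS ≈ 51.9%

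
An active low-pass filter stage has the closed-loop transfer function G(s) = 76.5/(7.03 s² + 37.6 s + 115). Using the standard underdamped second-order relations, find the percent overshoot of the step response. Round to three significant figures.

%OS ≈ 6.27%

Dividing through by 7.03: denominator becomes s² + 5.349 s + 16.36.
So ω_n = √16.36 = 4.04 rad/s and ζ = 5.349/(2·4.04) = 0.661.
%OS = 100·exp(−πζ/√(1−ζ²)) = 6.27%.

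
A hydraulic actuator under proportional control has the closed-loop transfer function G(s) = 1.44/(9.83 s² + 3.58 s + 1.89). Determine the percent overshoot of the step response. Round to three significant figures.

%OS ≈ 23.8%

Dividing through by 9.83: denominator becomes s² + 0.3642 s + 0.1923.
So ω_n = √0.1923 = 0.438 rad/s and ζ = 0.3642/(2·0.438) = 0.415.
Overshoot: exp(−π·0.415/√(1−0.415²)) = 0.238, i.e. 23.8%.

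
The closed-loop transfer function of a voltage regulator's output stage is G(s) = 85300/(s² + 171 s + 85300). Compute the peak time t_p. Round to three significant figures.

t_p ≈ 0.0112 s

ω_n = √85300 = 292 rad/s; ζ = 171/(2·292) = 0.293.
ω_d = ω_n√(1−ζ²) = 279 rad/s. Then t_p = π/ω_d = 0.0112 s.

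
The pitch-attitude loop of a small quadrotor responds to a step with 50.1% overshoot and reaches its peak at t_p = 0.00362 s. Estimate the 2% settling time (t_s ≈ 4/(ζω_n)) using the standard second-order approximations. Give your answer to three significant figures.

t_s ≈ 0.0210 s

The overshoot fixes ζ = −ln(OS)/√(π²+ln²(OS)) = 0.215.
t_p = π/ω_d ⇒ ω_d = 868 rad/s; then ω_n = ω_d/√(1−ζ²) = 889 rad/s.
t_s ≈ 4/(ζω_n) = 4/(0.215·889) = 0.0210 s.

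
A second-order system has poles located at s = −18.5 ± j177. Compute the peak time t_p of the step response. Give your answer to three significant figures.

t_p ≈ 0.0177 s

t_p = π/ω_d with ω_d = 177 (the imaginary part), so t_p = 0.0177 s.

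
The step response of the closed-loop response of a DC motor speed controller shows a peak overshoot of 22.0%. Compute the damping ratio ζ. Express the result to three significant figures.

ζ ≈ 0.434

ζ = −ln(OS)/√(π² + (ln OS)²). With OS = 0.220, ln OS = −1.514 and ζ = 1.514/3.487 = 0.434.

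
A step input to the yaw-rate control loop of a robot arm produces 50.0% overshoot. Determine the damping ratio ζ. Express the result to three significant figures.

ζ ≈ 0.215

Inverting the overshoot relation: ζ = |ln 0.500|/√(π² + ln²0.500) = 0.215.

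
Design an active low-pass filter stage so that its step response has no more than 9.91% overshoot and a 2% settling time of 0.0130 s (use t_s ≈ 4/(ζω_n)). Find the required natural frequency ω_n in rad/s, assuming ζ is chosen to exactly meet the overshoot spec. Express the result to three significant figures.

Inverting the overshoot relation: ζ = |ln 0.0991|/√(π² + ln²0.0991) = 0.593.
From t_s ≈ 4/(ζω_n): ω_n = 4/(ζ·t_s) = 4/(0.593·0.0130) = 519 rad/s.

ω_n ≈ 519 rad/s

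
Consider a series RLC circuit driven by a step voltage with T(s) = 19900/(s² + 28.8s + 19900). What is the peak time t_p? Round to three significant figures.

t_p ≈ 0.0224 s

ω_n = √19900 = 141 rad/s; ζ = 28.8/(2·141) = 0.102.
The damped frequency ω_d = ω_n√(1−ζ²) = 140 rad/s. Then t_p = π/ω_d = 0.0224 s.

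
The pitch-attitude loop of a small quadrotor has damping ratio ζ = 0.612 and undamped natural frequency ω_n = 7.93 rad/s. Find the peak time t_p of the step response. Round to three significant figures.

The damped frequency is ω_d = ω_n√(1−ζ²) = 7.93·√(1−0.375) = 6.27 rad/s.
Peak time t_p = π/ω_d = π/6.27 = 0.501 s.

t_p ≈ 0.501 s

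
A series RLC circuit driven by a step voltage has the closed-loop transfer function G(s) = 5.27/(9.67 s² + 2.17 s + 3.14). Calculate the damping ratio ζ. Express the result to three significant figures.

Dividing through by 9.67: denominator becomes s² + 0.2244 s + 0.3247.
So ω_n = √0.3247 = 0.570 rad/s and ζ = 0.2244/(2·0.570) = 0.197.

ζ ≈ 0.197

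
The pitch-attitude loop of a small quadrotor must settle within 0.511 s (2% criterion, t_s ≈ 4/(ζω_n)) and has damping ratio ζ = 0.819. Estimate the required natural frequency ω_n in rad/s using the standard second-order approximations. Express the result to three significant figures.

Rearranging t_s ≈ 4/(ζω_n) gives ω_n = 4/(ζ·t_s) = 4/(0.819 × 0.511) = 9.56 rad/s.

ω_n ≈ 9.56 rad/s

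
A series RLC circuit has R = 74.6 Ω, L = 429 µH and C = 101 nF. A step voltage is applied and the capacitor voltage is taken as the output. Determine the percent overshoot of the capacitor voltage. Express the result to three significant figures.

For a series RLC circuit (capacitor voltage as output), ω_n = 1/√(LC) = 1/√(429 µH · 101 nF) = 152000 rad/s.
ζ = (R/2)·√(C/L) = (74.6/2)·√(101 nF/429 µH) = 0.572.
Overshoot: exp(−π·0.572/√(1−0.572²)) = 0.112, i.e. 11.2%.

%OS ≈ 11.2%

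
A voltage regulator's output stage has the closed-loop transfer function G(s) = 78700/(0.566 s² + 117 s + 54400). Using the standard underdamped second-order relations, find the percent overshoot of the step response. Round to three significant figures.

%OS ≈ 32.9%

Dividing through by 0.566: denominator becomes s² + 206.7 s + 96110.
So ω_n = √96110 = 310 rad/s and ζ = 206.7/(2·310) = 0.333.
%OS = 100 e^{−πζ/√(1−ζ²)} with ζ = 0.333 gives 32.9%.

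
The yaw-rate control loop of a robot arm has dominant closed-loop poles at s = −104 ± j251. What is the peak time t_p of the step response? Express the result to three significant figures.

t_p = π/ω_d with ω_d = 251 (the imaginary part), so t_p = 0.0125 s.

t_p ≈ 0.0125 s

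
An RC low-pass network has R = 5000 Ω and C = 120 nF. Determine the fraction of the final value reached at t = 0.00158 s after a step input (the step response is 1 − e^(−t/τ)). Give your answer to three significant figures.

y/y_∞ ≈ 0.928

τ = RC = 5000 × 120 nF = 0.000600 s.
y(t)/y_∞ = 1 − e^(−t/τ) = 1 − e^(−0.00158/0.000600) = 1 − e^(−2.63) = 0.928.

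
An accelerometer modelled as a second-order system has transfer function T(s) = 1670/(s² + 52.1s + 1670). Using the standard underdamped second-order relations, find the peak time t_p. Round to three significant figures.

t_p ≈ 0.0998 s

Comparing the denominator to s² + 2ζω_n s + ω_n²: ω_n = √1670 = 40.9 rad/s, and 2ζω_n = 52.1 so ζ = 52.1/(2·40.9) = 0.637.
ω_d = ω_n√(1−ζ²) = 31.5 rad/s. Then t_p = π/ω_d = 0.0998 s.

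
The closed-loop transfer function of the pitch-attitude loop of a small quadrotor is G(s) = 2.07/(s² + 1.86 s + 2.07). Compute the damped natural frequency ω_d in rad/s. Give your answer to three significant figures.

ω_d ≈ 1.10 rad/s

Comparing the denominator to s² + 2ζω_n s + ω_n²: ω_n = √2.07 = 1.44 rad/s, and 2ζω_n = 1.86 so ζ = 1.86/(2·1.44) = 0.646.
ω_d = 1.44·√(1 − 0.646²) = 1.10 rad/s.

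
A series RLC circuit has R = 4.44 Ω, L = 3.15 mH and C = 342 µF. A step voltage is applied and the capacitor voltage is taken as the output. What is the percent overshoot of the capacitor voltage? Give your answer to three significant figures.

For a series RLC circuit (capacitor voltage as output), ω_n = 1/√(LC) = 1/√(3.15 mH · 342 µF) = 963 rad/s.
ζ = (R/2)·√(C/L) = (4.44/2)·√(342 µF/3.15 mH) = 0.731.
%OS = 100·exp(−πζ/√(1−ζ²)) = 3.44%.

%OS ≈ 3.44%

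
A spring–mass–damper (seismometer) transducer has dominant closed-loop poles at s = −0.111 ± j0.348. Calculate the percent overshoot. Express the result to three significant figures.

%OS ≈ 36.7%

With σ = 0.111, ω_d = 0.348: ω_n = √(σ²+ω_d²) = 0.365 rad/s, ζ = σ/ω_n = 0.304.
%OS = 100·exp(−πζ/√(1−ζ²)) = 36.7%.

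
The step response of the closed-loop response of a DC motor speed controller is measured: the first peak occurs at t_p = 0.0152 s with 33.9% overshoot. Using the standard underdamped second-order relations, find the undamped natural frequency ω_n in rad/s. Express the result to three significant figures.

ω_n ≈ 219 rad/s

The overshoot fixes ζ = −ln(OS)/√(π²+ln²(OS)) = 0.326.
t_p = π/ω_d ⇒ ω_d = 207 rad/s; then ω_n = ω_d/√(1−ζ²) = 219 rad/s.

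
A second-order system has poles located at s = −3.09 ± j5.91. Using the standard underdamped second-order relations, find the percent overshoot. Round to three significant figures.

With σ = 3.09, ω_d = 5.91: ω_n = √(σ²+ω_d²) = 6.67 rad/s, ζ = σ/ω_n = 0.463.
%OS = 100·exp(−πζ/√(1−ζ²)) = 19.3%.

%OS ≈ 19.3%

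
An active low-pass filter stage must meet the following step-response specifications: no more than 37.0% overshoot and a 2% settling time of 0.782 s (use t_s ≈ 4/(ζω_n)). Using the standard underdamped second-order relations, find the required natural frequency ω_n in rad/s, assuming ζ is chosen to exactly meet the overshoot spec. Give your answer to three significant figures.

Inverting the overshoot relation: ζ = |ln 0.370|/√(π² + ln²0.370) = 0.302.
From t_s ≈ 4/(ζω_n): ω_n = 4/(ζ·t_s) = 4/(0.302·0.782) = 17.0 rad/s.

ω_n ≈ 17.0 rad/s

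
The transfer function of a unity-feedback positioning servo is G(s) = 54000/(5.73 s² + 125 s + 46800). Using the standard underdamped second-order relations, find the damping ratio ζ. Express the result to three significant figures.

Dividing through by 5.73: denominator becomes s² + 21.82 s + 8168.
So ω_n = √8168 = 90.4 rad/s and ζ = 21.82/(2·90.4) = 0.121.

ζ ≈ 0.121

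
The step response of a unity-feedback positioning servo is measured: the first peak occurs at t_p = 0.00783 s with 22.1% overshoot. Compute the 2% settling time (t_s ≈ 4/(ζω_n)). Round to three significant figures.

t_s ≈ 0.0207 s

From the overshoot, ζ = −ln(OS)/√(π²+ln²(OS)) = 0.433.
From t_p = π/ω_d, ω_d = π/0.00783 = 401 rad/s, so ω_n = ω_d/√(1−ζ²) = 445 rad/s.
t_s ≈ 4/(ζω_n) = 4/(0.433·445) = 0.0207 s.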